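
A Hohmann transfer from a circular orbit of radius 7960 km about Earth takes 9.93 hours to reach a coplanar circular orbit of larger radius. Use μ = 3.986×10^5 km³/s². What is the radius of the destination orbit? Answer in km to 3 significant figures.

Transfer time t = 9.93 hours = 35748 s, and t = π√(a_t³/μ).
So a_t = (μ t²/π²)^(1/3) = (3.986×10^5 × (35748)² / π²)^(1/3) = 37232 km.
Since a_t = (r₁ + r₂)/2, r₂ = 2a_t − r₁ = 2×37232 − 7960 = 66504 km.

r₂ = 66500 km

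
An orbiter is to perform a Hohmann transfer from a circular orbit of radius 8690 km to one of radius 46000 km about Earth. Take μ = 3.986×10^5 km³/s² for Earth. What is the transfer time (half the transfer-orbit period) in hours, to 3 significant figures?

The Hohmann ellipse has a_t = (r₁ + r₂)/2 = 27345 km.
By Kepler's third law the transfer-orbit period is T = 2π√(a_t³/μ), so t = T/2 = 22500 s.
Converting: 22500 s ÷ 3600 s/hour = 6.25 hours.

t = 6.25 hours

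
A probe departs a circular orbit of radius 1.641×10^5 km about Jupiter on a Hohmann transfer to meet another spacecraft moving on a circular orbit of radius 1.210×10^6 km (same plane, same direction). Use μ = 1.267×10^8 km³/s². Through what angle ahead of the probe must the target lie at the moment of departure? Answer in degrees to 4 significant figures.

φ = 103.0°

Transfer-ellipse semi-major axis a_t = (r₁ + r₂)/2 = (1.641×10^5 + 1.210×10^6)/2 = 6.8705×10^5 km.
The half-period of the transfer ellipse is t = π√(a_t³/μ) = 1.58944×10^5 s.
The target's mean motion on its circular orbit is ω₂ = √(μ/r₂³) = 8.45688×10^-6 rad/s.
Angle swept by the target during transfer: ω₂·t = 1.3442 rad = 77.02°.
Arrival is 180° from departure on the ellipse, so φ = 180° − 77.02° = 103.0°.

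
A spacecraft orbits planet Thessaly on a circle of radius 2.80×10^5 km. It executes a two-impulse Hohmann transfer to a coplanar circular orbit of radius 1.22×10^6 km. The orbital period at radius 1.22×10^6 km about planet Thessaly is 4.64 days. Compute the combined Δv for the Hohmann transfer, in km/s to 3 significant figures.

Δv = 18.4 km/s

From Kepler's third law T² = 4π²r³/μ at r = 1.22×10^6 km, T = 4.64 days = 4.64 × 86400 s = 4.00896×10^5 s: μ = 4π²r³/T² = 4.46042×10^8 km³/s².
Transfer-ellipse semi-major axis a_t = (r₁ + r₂)/2 = (2.800×10^5 + 1.220×10^6)/2 = 7.500×10^5 km.
Circular speed at r₁: v₁ = √(μ/r₁) = √(4.46042×10^8/2.800×10^5) = 39.91 km/s.
Transfer-orbit speed at r₁ (v² = μ(2/r − 1/a)): v_p = √[μ(2/r₁ − 1/a_t)] = 50.90 km/s.
First burn Δv₁ = |v_p − v₁| = 10.99 km/s.
Circular speed at r₂: v₂ = √(μ/r₂) = 19.121 km/s.
Transfer-orbit speed at r₂: v_a = √[μ(2/r₂ − 1/a_t)] = 11.683 km/s.
Second burn Δv₂ = |v₂ − v_a| = 7.438 km/s.
Δv = Δv₁ + Δv₂ = 10.99 + 7.438 = 18.43 km/s.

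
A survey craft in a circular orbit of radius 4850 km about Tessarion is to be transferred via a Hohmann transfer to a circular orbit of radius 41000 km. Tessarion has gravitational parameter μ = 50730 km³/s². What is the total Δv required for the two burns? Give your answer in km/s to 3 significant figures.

Δv = 1.69 km/s

Transfer-ellipse semi-major axis a_t = (r₁ + r₂)/2 = (4850 + 41000)/2 = 22925 km.
Circular speed at r₁: v₁ = √(μ/r₁) = √(50730/4850) = 3.234 km/s.
Transfer-orbit speed at r₁ (v² = μ(2/r − 1/a)): v_p = √[μ(2/r₁ − 1/a_t)] = 4.325 km/s.
First burn Δv₁ = |v_p − v₁| = 1.091 km/s.
At r₂, v₂ = √(μ/r₂) = 1.1123 km/s.
Transfer-orbit speed at r₂: v_a = √[μ(2/r₂ − 1/a_t)] = 0.51163 km/s.
Second burn Δv₂ = |v₂ − v_a| = 0.6007 km/s.
Total Δv = Δv₁ + Δv₂ = 1.692 km/s.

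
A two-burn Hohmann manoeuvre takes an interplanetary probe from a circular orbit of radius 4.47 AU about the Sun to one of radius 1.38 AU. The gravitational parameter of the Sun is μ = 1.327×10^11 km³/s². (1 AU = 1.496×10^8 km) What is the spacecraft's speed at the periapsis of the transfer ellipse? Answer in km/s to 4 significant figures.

In km: r₁ = 4.47 × 1.496×10^8 = 6.68712×10^8 km; r₂ = 1.38 × 1.496×10^8 = 2.06448×10^8 km.
The Hohmann ellipse has a_t = (r₁ + r₂)/2 = 4.3758×10^8 km.
At periapsis, r = 2.06448×10^8 km.
Vis-viva: v = √[μ(2/r − 1/a_t)] = √[1.327×10^11 × (2/2.06448×10^8 − 1/4.3758×10^8)] = 31.34 km/s.

v = 31.34 km/s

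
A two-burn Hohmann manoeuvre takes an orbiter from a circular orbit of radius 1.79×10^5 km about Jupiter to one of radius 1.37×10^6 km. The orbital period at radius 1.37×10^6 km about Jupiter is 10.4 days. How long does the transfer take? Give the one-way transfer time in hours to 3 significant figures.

From Kepler's third law T² = 4π²r³/μ at r = 1.37×10^6 km, T = 10.4 days = 10.4 × 86400 s = 8.9856×10^5 s: μ = 4π²r³/T² = 1.25727×10^8 km³/s².
Transfer-ellipse semi-major axis a_t = (r₁ + r₂)/2 = (1.790×10^5 + 1.370×10^6)/2 = 7.745×10^5 km.
Transfer time t = π√(a_t³/μ) = π√((7.745×10^5)³ / 1.25727×10^8) = 1.9097×10^5 s.
Converting: 1.9097×10^5 s ÷ 3600 s/hour = 53.0 hours.

t = 53.0 hours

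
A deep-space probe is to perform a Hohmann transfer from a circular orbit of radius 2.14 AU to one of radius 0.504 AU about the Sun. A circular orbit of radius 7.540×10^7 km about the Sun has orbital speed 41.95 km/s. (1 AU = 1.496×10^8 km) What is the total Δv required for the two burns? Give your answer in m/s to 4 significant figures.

Δv = 19210 m/s

From the circular-orbit relation v² = μ/r at r = 7.540×10^7 km: μ = v²r = (41.95)² × 7.540×10^7 = 1.32689×10^11 km³/s².
In km: r₁ = 2.14 × 1.496×10^8 = 3.20144×10^8 km; r₂ = 0.504 × 1.496×10^8 = 7.53984×10^7 km.
The Hohmann ellipse has a_t = (r₁ + r₂)/2 = 1.977712×10^8 km.
At r₁ the circular-orbit speed is v₁ = √(μ/r₁) = 20.358 km/s.
On the transfer ellipse at r₁, vis-viva gives v_a = √[μ(2/r₁ − 1/a_t)] = 12.570 km/s.
First burn Δv₁ = |v_a − v₁| = 7.788 km/s.
Circular speed at r₂: v₂ = √(μ/r₂) = 41.95 km/s.
Transfer-orbit speed at r₂: v_p = √[μ(2/r₂ − 1/a_t)] = 53.37 km/s.
Second burn Δv₂ = |v₂ − v_p| = 11.42 km/s.
Total Δv = Δv₁ + Δv₂ = 19.21 km/s.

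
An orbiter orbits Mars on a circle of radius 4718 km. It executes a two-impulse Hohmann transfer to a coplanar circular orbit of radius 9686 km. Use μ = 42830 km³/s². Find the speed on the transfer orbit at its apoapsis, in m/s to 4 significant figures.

v = 1702 m/s

Semi-major axis of the transfer orbit: a_t = (4718 + 9686)/2 = 7202 km.
The apoapsis of the transfer ellipse is at r = 9686 km.
Vis-viva: v = √[μ(2/r − 1/a_t)] = √[42830 × (2/9686 − 1/7202)] = 1.702 km/s.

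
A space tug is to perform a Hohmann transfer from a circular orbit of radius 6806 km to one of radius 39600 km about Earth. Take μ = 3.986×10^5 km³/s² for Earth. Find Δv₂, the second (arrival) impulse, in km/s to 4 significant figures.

Transfer-ellipse semi-major axis a_t = (r₁ + r₂)/2 = (6806 + 39600)/2 = 23203 km.
Circular speed at r = 39600 km: v_c = √(μ/r) = 3.1726 km/s.
Transfer-orbit speed at the same r (vis-viva, a = a_t): v_t = √[μ(2/r − 1/a_t)] = 1.7183 km/s.
Δv₂ = |v_t − v_c| = |1.7183 − 3.1726| = 1.454 km/s.

Δv₂ = 1.454 km/s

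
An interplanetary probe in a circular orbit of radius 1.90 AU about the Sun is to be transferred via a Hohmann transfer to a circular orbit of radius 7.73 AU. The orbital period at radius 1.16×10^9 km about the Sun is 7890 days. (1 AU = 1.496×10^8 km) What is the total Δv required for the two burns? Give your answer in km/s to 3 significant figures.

Δv = 9.75 km/s

From Kepler's third law T² = 4π²r³/μ at r = 1.16×10^9 km, T = 7890 days = 7890 × 86400 s = 6.81696×10^8 s: μ = 4π²r³/T² = 1.32603×10^11 km³/s².
In km: r₁ = 1.90 × 1.496×10^8 = 2.8424×10^8 km; r₂ = 7.73 × 1.496×10^8 = 1.156408×10^9 km.
Semi-major axis of the transfer orbit: a_t = (2.8424×10^8 + 1.156408×10^9)/2 = 7.20324×10^8 km.
At r₁ the circular-orbit speed is v₁ = √(μ/r₁) = 21.599 km/s.
On the transfer ellipse at r₁, vis-viva gives v_p = √[μ(2/r₁ − 1/a_t)] = 27.367 km/s.
First burn Δv₁ = |v_p − v₁| = 5.768 km/s.
Circular speed at r₂: v₂ = √(μ/r₂) = 10.7083 km/s.
Transfer-orbit speed at r₂: v_a = √[μ(2/r₂ − 1/a_t)] = 6.72666 km/s.
Second burn Δv₂ = |v₂ − v_a| = 3.982 km/s.
Δv = Δv₁ + Δv₂ = 5.768 + 3.982 = 9.750 km/s.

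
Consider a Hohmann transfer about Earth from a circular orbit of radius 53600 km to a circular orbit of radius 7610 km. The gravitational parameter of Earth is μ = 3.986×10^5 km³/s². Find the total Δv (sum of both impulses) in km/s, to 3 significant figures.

The Hohmann ellipse has a_t = (r₁ + r₂)/2 = 30605 km.
Circular speed at r₁: v₁ = √(μ/r₁) = √(3.986×10^5/53600) = 2.7270 km/s.
On the transfer ellipse at r₁, vis-viva gives v_a = √[μ(2/r₁ − 1/a_t)] = 1.3598 km/s.
First burn Δv₁ = |v_a − v₁| = 1.3672 km/s.
Circular speed at r₂: v₂ = √(μ/r₂) = 7.2373 km/s.
Transfer-orbit speed at r₂: v_p = √[μ(2/r₂ − 1/a_t)] = 9.5777 km/s.
Second burn Δv₂ = |v₂ − v_p| = 2.3404 km/s.
Total Δv = Δv₁ + Δv₂ = 3.708 km/s.

Δv = 3.71 km/s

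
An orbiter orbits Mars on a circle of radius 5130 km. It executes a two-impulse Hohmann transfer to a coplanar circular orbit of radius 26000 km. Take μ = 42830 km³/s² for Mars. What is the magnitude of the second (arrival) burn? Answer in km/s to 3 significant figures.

The Hohmann ellipse has a_t = (r₁ + r₂)/2 = 15565 km.
Circular speed at r = 26000 km: v_c = √(μ/r) = 1.28347 km/s.
Vis-viva on the transfer ellipse at r = 26000 km gives v_t = √[μ(2/r − 1/a_t)] = 0.736837 km/s.
Δv₂ = |v_t − v_c| = |0.736837 − 1.28347| = 0.5466 km/s.

Δv₂ = 0.547 km/s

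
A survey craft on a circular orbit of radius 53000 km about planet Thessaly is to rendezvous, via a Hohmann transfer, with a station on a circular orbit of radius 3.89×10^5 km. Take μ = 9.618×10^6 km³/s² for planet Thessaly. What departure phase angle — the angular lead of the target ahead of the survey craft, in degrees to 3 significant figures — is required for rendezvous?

The Hohmann ellipse has a_t = (r₁ + r₂)/2 = 2.210×10^5 km.
The half-period of the transfer ellipse is t = π√(a_t³/μ) = 1.0524×10^5 s.
The target's mean motion on its circular orbit is ω₂ = √(μ/r₂³) = 1.2783×10^-5 rad/s.
Angle swept by the target during transfer: ω₂·t = 1.3453 rad = 77.08°.
The survey craft traverses 180° on the transfer ellipse, so the target must lead by 180° − 77.08° = 103°.

φ = 103°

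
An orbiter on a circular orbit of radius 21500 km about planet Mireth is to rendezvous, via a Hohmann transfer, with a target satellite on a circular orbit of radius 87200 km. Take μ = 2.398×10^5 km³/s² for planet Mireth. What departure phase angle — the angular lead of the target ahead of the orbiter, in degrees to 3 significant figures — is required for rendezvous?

φ = 91.4°

Transfer-ellipse semi-major axis a_t = (r₁ + r₂)/2 = (21500 + 87200)/2 = 54350 km.
Transfer time t = π√(a_t³/μ) = 81288 s.
Target angular speed ω₂ = √(μ/r₂³) = 1.9017×10^-5 rad/s.
Angle swept by the target during transfer: ω₂·t = 1.5459 rad = 88.57°.
The orbiter traverses 180° on the transfer ellipse, so the target must lead by 180° − 88.57° = 91.4°.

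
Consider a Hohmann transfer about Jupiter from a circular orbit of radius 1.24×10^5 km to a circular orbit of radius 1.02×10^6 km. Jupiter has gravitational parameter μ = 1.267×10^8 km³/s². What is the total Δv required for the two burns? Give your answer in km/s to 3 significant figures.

The Hohmann ellipse has a_t = (r₁ + r₂)/2 = 5.720×10^5 km.
Circular speed at r₁: v₁ = √(μ/r₁) = √(1.267×10^8/1.240×10^5) = 31.97 km/s.
On the transfer ellipse at r₁, vis-viva gives v_p = √[μ(2/r₁ − 1/a_t)] = 42.69 km/s.
First burn Δv₁ = |v_p − v₁| = 10.72 km/s.
At r₂, v₂ = √(μ/r₂) = 11.145 km/s.
Transfer-orbit speed at r₂: v_a = √[μ(2/r₂ − 1/a_t)] = 5.1892 km/s.
Second burn Δv₂ = |v₂ − v_a| = 5.956 km/s.
Total Δv = Δv₁ + Δv₂ = 16.68 km/s.

Δv = 16.7 km/s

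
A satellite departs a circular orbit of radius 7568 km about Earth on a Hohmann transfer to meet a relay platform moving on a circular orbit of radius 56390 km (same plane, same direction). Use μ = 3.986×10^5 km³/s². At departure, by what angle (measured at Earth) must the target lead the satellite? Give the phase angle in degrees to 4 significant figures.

The Hohmann ellipse has a_t = (r₁ + r₂)/2 = 31979 km.
The half-period of the transfer ellipse is t = π√(a_t³/μ) = 28456.3 s.
Target angular speed ω₂ = √(μ/r₂³) = 4.71482×10^-5 rad/s.
Angle swept by the target during transfer: ω₂·t = 1.3417 rad = 76.87°.
Arrival is 180° from departure on the ellipse, so φ = 180° − 76.87° = 103.1°.

φ = 103.1°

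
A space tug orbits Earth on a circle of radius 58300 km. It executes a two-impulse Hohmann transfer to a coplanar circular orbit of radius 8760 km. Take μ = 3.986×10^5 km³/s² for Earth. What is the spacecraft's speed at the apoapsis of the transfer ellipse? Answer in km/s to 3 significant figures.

Semi-major axis of the transfer orbit: a_t = (58300 + 8760)/2 = 33530 km.
At apoapsis, r = 58300 km.
Applying v² = μ(2/r − 1/a_t): v = 1.337 km/s.

v = 1.34 km/s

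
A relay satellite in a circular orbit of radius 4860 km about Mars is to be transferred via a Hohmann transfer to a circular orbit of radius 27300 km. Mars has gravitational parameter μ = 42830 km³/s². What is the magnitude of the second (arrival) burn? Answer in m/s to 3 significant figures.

Δv₂ = 564 m/s

The Hohmann ellipse has a_t = (r₁ + r₂)/2 = 16080 km.
On the circular orbit at r = 27300 km, v_c = √(μ/r) = 1.2525 km/s.
Transfer-orbit speed at the same r (vis-viva, a = a_t): v_t = √[μ(2/r − 1/a_t)] = 0.68860 km/s.
Δv₂ = |v_t − v_c| = |0.68860 − 1.2525| = 0.5639 km/s.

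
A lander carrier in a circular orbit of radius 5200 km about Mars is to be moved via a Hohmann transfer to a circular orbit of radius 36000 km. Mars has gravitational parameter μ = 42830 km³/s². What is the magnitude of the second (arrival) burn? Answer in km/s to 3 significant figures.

Δv₂ = 0.543 km/s

Transfer-ellipse semi-major axis a_t = (r₁ + r₂)/2 = (5200 + 36000)/2 = 20600 km.
Circular speed at r = 36000 km: v_c = √(μ/r) = 1.0907 km/s.
Transfer-orbit speed at the same r (vis-viva, a = a_t): v_t = √[μ(2/r − 1/a_t)] = 0.54801 km/s.
Δv₂ = |v_t − v_c| = |0.54801 − 1.0907| = 0.5427 km/s.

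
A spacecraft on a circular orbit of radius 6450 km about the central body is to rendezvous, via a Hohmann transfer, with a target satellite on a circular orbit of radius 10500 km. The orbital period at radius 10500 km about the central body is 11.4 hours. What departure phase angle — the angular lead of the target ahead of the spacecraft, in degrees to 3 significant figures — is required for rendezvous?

φ = 49.5°

From Kepler's third law T² = 4π²r³/μ at r = 10500 km, T = 11.4 hours = 11.4 × 3600 s = 41040 s: μ = 4π²r³/T² = 27133.9 km³/s².
Transfer-ellipse semi-major axis a_t = (r₁ + r₂)/2 = (6450 + 10500)/2 = 8475 km.
The half-period of the transfer ellipse is t = π√(a_t³/μ) = 14880 s.
Target angular speed ω₂ = √(μ/r₂³) = 1.531×10^-4 rad/s.
Angle swept by the target during transfer: ω₂·t = 2.278 rad = 130.5°.
The spacecraft traverses 180° on the transfer ellipse, so the target must lead by 180° − 130.5° = 49.5°.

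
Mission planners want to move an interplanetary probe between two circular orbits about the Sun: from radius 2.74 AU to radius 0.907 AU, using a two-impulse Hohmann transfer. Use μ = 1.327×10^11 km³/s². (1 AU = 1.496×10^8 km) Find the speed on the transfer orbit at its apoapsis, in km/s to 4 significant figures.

v = 12.69 km/s

In km: r₁ = 2.74 × 1.496×10^8 = 4.09904×10^8 km; r₂ = 0.907 × 1.496×10^8 = 1.356872×10^8 km.
The Hohmann ellipse has a_t = (r₁ + r₂)/2 = 2.727956×10^8 km.
At apoapsis, r = 4.09904×10^8 km.
Vis-viva: v = √[μ(2/r − 1/a_t)] = √[1.327×10^11 × (2/4.09904×10^8 − 1/2.727956×10^8)] = 12.69 km/s.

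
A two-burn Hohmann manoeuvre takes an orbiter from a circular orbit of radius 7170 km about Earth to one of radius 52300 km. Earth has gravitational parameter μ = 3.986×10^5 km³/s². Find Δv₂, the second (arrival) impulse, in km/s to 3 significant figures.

Transfer-ellipse semi-major axis a_t = (r₁ + r₂)/2 = (7170 + 52300)/2 = 29735 km.
Circular speed at r = 52300 km: v_c = √(μ/r) = 2.761 km/s.
Vis-viva on the transfer ellipse at r = 52300 km gives v_t = √[μ(2/r − 1/a_t)] = 1.356 km/s.
Δv₂ = |v_t − v_c| = |1.356 − 2.761| = 1.405 km/s.

Δv₂ = 1.41 km/s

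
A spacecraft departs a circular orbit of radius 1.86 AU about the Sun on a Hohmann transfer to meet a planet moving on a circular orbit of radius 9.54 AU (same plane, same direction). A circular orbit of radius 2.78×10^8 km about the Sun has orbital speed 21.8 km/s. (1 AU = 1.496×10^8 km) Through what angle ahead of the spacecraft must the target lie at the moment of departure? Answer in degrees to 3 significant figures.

From the circular-orbit relation v² = μ/r at r = 2.78×10^8 km: μ = v²r = (21.8)² × 2.78×10^8 = 1.32117×10^11 km³/s².
In km: r₁ = 1.86 × 1.496×10^8 = 2.78256×10^8 km; r₂ = 9.54 × 1.496×10^8 = 1.427184×10^9 km.
Semi-major axis of the transfer orbit: a_t = (2.78256×10^8 + 1.427184×10^9)/2 = 8.5272×10^8 km.
Transfer time t = π√(a_t³/μ) = 2.152×10^8 s.
The target's mean motion on its circular orbit is ω₂ = √(μ/r₂³) = 6.742×10^-9 rad/s.
Angle swept by the target during transfer: ω₂·t = 1.4509 rad = 83.13°.
Arrival is 180° from departure on the ellipse, so φ = 180° − 83.13° = 96.9°.

φ = 96.9°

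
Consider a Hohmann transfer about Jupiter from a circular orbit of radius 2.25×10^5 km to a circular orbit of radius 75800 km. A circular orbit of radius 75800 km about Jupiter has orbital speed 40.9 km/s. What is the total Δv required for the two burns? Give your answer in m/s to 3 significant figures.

Δv = 16000 m/s

From the circular-orbit relation v² = μ/r at r = 75800 km: μ = v²r = (40.9)² × 75800 = 1.26799×10^8 km³/s².
Semi-major axis of the transfer orbit: a_t = (2.250×10^5 + 75800)/2 = 1.504×10^5 km.
At r₁ the circular-orbit speed is v₁ = √(μ/r₁) = 23.739 km/s.
On the transfer ellipse at r₁, v² = μ(2/r − 1/a) gives v_a = √[μ(2/r₁ − 1/a_t)] = 16.853 km/s.
First burn Δv₁ = |v_a − v₁| = 6.886 km/s.
Circular speed at r₂: v₂ = √(μ/r₂) = 40.900 km/s.
Transfer-orbit speed at r₂: v_p = √[μ(2/r₂ − 1/a_t)] = 50.025 km/s.
Second burn Δv₂ = |v₂ − v_p| = 9.125 km/s.
Δv = Δv₁ + Δv₂ = 6.886 + 9.125 = 16.01 km/s.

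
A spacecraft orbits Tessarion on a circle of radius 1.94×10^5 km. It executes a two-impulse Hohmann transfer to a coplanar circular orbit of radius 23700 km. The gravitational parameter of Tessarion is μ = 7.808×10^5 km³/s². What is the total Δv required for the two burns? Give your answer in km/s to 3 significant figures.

Transfer-ellipse semi-major axis a_t = (r₁ + r₂)/2 = (1.940×10^5 + 23700)/2 = 1.0885×10^5 km.
Circular speed at r₁: v₁ = √(μ/r₁) = √(7.808×10^5/1.940×10^5) = 2.006 km/s.
On the transfer ellipse at r₁, vis-viva equation gives v_a = √[μ(2/r₁ − 1/a_t)] = 0.9361 km/s.
First burn Δv₁ = |v_a − v₁| = 1.070 km/s.
At r₂, v₂ = √(μ/r₂) = 5.740 km/s.
Transfer-orbit speed at r₂: v_p = √[μ(2/r₂ − 1/a_t)] = 7.663 km/s.
Second burn Δv₂ = |v₂ − v_p| = 1.923 km/s.
Δv = Δv₁ + Δv₂ = 1.070 + 1.923 = 2.993 km/s.

Δv = 2.99 km/s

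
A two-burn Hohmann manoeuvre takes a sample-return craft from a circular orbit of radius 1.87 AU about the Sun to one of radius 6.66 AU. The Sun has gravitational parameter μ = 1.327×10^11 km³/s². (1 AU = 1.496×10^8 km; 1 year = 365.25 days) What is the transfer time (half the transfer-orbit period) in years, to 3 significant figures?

In km: r₁ = 1.87 × 1.496×10^8 = 2.79752×10^8 km; r₂ = 6.66 × 1.496×10^8 = 9.96336×10^8 km.
Transfer-ellipse semi-major axis a_t = (r₁ + r₂)/2 = (2.79752×10^8 + 9.96336×10^8)/2 = 6.38044×10^8 km.
Half the transfer-orbit period gives t = π√(a_t³/μ) = 1.390×10^8 s.
Converting: 1.390×10^8 s ÷ 3.15576×10^7 s/year (365.25 × 86400) = 4.40 years.

t = 4.40 years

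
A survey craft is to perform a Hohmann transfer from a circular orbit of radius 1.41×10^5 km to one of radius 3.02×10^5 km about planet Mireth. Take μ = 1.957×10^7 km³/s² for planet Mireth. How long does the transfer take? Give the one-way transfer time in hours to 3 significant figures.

The Hohmann ellipse has a_t = (r₁ + r₂)/2 = 2.215×10^5 km.
Transfer time t = π√(a_t³/μ) = π√((2.215×10^5)³ / 1.957×10^7) = 74030 s.
Converting: 74030 s ÷ 3600 s/hour = 20.6 hours.

t = 20.6 hours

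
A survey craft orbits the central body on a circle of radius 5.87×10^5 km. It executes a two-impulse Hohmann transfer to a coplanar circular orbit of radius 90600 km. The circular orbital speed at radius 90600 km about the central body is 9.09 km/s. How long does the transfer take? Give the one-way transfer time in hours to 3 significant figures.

From the circular-orbit relation v² = μ/r at r = 90600 km: μ = v²r = (9.09)² × 90600 = 7.48611×10^6 km³/s².
The Hohmann ellipse has a_t = (r₁ + r₂)/2 = 3.388×10^5 km.
By Kepler's third law the transfer-orbit period is T = 2π√(a_t³/μ), so t = T/2 = 2.264×10^5 s.
Converting: 2.264×10^5 s ÷ 3600 s/hour = 62.9 hours.

t = 62.9 hours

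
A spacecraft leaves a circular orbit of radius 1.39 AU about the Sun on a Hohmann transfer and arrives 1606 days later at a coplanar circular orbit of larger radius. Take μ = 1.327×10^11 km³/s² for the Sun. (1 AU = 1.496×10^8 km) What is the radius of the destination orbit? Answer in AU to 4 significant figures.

r₂ = 7.130 AU

In km: r₁ = 1.39 × 1.496×10^8 = 2.07944×10^8 km.
Transfer time t = 1606 days = 1.387584×10^8 s, and t = π√(a_t³/μ).
So a_t = (μ t²/π²)^(1/3) = (1.327×10^11 × (1.387584×10^8)² / π²)^(1/3) = 6.3733×10^8 km.
Since a_t = (r₁ + r₂)/2, r₂ = 2a_t − r₁ = 2×6.3733×10^8 − 2.07944×10^8 = 1.066716×10^9 km.
In AU: r₂ = 1.066716×10^9 / 1.496×10^8 = 7.130 AU.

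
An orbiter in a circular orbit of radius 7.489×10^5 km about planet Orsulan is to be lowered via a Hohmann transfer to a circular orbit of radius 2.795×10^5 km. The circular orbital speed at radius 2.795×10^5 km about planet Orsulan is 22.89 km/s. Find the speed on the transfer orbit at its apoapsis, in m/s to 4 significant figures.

From the circular-orbit relation v² = μ/r at r = 2.795×10^5 km: μ = v²r = (22.89)² × 2.795×10^5 = 1.46445×10^8 km³/s².
The Hohmann ellipse has a_t = (r₁ + r₂)/2 = 5.142×10^5 km.
At apoapsis, r = 7.489×10^5 km.
Vis-viva: v = √[μ(2/r − 1/a_t)] = √[1.46445×10^8 × (2/7.489×10^5 − 1/5.142×10^5)] = 10.31 km/s.

v = 10310 m/s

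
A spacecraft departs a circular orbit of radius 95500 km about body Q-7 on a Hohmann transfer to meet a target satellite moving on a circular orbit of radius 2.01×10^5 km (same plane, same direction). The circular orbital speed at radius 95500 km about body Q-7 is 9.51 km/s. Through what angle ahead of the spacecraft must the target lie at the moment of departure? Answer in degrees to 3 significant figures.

φ = 66.0°

From the circular-orbit relation v² = μ/r at r = 95500 km: μ = v²r = (9.51)² × 95500 = 8.63703×10^6 km³/s².
The Hohmann ellipse has a_t = (r₁ + r₂)/2 = 1.4825×10^5 km.
The half-period of the transfer ellipse is t = π√(a_t³/μ) = 61020 s.
Target angular speed ω₂ = √(μ/r₂³) = 3.261×10^-5 rad/s.
Angle swept by the target during transfer: ω₂·t = 1.990 rad = 114.0°.
The spacecraft traverses 180° on the transfer ellipse, so the target must lead by 180° − 114.0° = 66.0°.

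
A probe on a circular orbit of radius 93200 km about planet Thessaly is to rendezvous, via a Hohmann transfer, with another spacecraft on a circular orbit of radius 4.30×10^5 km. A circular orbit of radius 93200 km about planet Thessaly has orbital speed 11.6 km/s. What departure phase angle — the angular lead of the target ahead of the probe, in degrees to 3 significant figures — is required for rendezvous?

From the circular-orbit relation v² = μ/r at r = 93200 km: μ = v²r = (11.6)² × 93200 = 1.25410×10^7 km³/s².
Semi-major axis of the transfer orbit: a_t = (93200 + 4.300×10^5)/2 = 2.616×10^5 km.
The half-period of the transfer ellipse is t = π√(a_t³/μ) = 1.18697×10^5 s.
Target angular speed ω₂ = √(μ/r₂³) = 1.25592×10^-5 rad/s.
Angle swept by the target during transfer: ω₂·t = 1.4907 rad = 85.41°.
Arrival is 180° from departure on the ellipse, so φ = 180° − 85.41° = 94.6°.

φ = 94.6°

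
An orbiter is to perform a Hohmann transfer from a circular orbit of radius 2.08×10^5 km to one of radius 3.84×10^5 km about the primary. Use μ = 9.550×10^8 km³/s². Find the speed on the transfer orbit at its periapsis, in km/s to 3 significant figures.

v = 77.2 km/s

Semi-major axis of the transfer orbit: a_t = (2.080×10^5 + 3.840×10^5)/2 = 2.960×10^5 km.
The periapsis of the transfer ellipse is at r = 2.080×10^5 km.
From the vis-viva equation, v = √[μ(2/r − 1/a_t)] = 77.18 km/s.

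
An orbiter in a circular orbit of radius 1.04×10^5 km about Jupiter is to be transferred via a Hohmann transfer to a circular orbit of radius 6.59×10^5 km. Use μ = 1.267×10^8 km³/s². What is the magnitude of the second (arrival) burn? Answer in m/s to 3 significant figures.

Semi-major axis of the transfer orbit: a_t = (1.040×10^5 + 6.590×10^5)/2 = 3.815×10^5 km.
On the circular orbit at r = 6.590×10^5 km, v_c = √(μ/r) = 13.866 km/s.
Transfer-orbit speed at the same r (vis-viva, a = a_t): v_t = √[μ(2/r − 1/a_t)] = 7.2396 km/s.
Δv₂ = |v_t − v_c| = |7.2396 − 13.866| = 6.626 km/s.

Δv₂ = 6630 m/s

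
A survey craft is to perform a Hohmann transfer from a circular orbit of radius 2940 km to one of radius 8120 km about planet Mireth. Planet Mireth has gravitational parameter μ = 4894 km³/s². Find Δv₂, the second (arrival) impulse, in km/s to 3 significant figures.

Δv₂ = 0.210 km/s

Semi-major axis of the transfer orbit: a_t = (2940 + 8120)/2 = 5530 km.
On the circular orbit at r = 8120 km, v_c = √(μ/r) = 0.77634 km/s.
Vis-viva on the transfer ellipse at r = 8120 km gives v_t = √[μ(2/r − 1/a_t)] = 0.56606 km/s.
Δv₂ = |v_t − v_c| = |0.56606 − 0.77634| = 0.2103 km/s.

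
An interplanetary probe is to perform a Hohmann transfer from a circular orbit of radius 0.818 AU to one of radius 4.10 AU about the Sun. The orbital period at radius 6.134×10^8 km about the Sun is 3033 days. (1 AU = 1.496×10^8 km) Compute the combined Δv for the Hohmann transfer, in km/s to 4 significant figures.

Δv = 15.82 km/s

From Kepler's third law T² = 4π²r³/μ at r = 6.134×10^8 km, T = 3033 days = 3033 × 86400 s = 2.620512×10^8 s: μ = 4π²r³/T² = 1.32684×10^11 km³/s².
In km: r₁ = 0.818 × 1.496×10^8 = 1.223728×10^8 km; r₂ = 4.10 × 1.496×10^8 = 6.1336×10^8 km.
Semi-major axis of the transfer orbit: a_t = (1.223728×10^8 + 6.1336×10^8)/2 = 3.678664×10^8 km.
Circular speed at r₁: v₁ = √(μ/r₁) = √(1.32684×10^11/1.223728×10^8) = 32.928 km/s.
Transfer-orbit speed at r₁ (vis-viva): v_p = √[μ(2/r₁ − 1/a_t)] = 42.519 km/s.
First burn Δv₁ = |v_p − v₁| = 9.591 km/s.
Circular speed at r₂: v₂ = √(μ/r₂) = 14.708 km/s.
Transfer-orbit speed at r₂: v_a = √[μ(2/r₂ − 1/a_t)] = 8.4830 km/s.
Second burn Δv₂ = |v₂ − v_a| = 6.225 km/s.
Total Δv = Δv₁ + Δv₂ = 15.82 km/s.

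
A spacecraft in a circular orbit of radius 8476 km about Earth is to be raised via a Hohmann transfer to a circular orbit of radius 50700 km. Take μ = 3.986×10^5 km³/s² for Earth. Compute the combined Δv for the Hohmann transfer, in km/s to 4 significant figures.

Transfer-ellipse semi-major axis a_t = (r₁ + r₂)/2 = (8476 + 50700)/2 = 29588 km.
Circular speed at r₁: v₁ = √(μ/r₁) = √(3.986×10^5/8476) = 6.858 km/s.
Transfer-orbit speed at r₁ (vis-viva equation): v_p = √[μ(2/r₁ − 1/a_t)] = 8.977 km/s.
First burn Δv₁ = |v_p − v₁| = 2.119 km/s.
Circular speed at r₂: v₂ = √(μ/r₂) = 2.804 km/s.
Transfer-orbit speed at r₂: v_a = √[μ(2/r₂ − 1/a_t)] = 1.501 km/s.
Second burn Δv₂ = |v₂ − v_a| = 1.303 km/s.
Total Δv = Δv₁ + Δv₂ = 3.422 km/s.

Δv = 3.422 km/s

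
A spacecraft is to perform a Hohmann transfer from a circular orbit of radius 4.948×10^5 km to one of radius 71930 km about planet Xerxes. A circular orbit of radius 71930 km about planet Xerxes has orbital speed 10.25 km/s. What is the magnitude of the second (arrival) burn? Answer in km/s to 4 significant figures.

Δv₂ = 3.295 km/s

From the circular-orbit relation v² = μ/r at r = 71930 km: μ = v²r = (10.25)² × 71930 = 7.55715×10^6 km³/s².
Semi-major axis of the transfer orbit: a_t = (4.948×10^5 + 71930)/2 = 2.83365×10^5 km.
On the circular orbit at r = 71930 km, v_c = √(μ/r) = 10.250 km/s.
Vis-viva on the transfer ellipse at r = 71930 km gives v_t = √[μ(2/r − 1/a_t)] = 13.545 km/s.
Δv₂ = |v_t − v_c| = |13.545 − 10.250| = 3.295 km/s.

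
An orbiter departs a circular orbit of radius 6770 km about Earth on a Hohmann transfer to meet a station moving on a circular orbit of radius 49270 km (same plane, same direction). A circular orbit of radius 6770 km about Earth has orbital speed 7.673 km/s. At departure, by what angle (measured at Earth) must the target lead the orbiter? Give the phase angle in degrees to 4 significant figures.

φ = 102.8°

From the circular-orbit relation v² = μ/r at r = 6770 km: μ = v²r = (7.673)² × 6770 = 3.98583×10^5 km³/s².
Semi-major axis of the transfer orbit: a_t = (6770 + 49270)/2 = 28020 km.
The half-period of the transfer ellipse is t = π√(a_t³/μ) = 23339.55 s.
Target angular speed ω₂ = √(μ/r₂³) = 5.772789×10^-5 rad/s.
Angle swept by the target during transfer: ω₂·t = 1.34734 rad = 77.20°.
The orbiter traverses 180° on the transfer ellipse, so the target must lead by 180° − 77.20° = 102.8°.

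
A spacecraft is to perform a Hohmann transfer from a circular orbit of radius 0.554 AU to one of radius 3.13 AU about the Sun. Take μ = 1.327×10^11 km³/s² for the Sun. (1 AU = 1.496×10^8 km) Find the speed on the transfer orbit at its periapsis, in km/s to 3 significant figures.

In km: r₁ = 0.554 × 1.496×10^8 = 8.28784×10^7 km; r₂ = 3.13 × 1.496×10^8 = 4.68248×10^8 km.
Semi-major axis of the transfer orbit: a_t = (8.28784×10^7 + 4.68248×10^8)/2 = 2.755632×10^8 km.
At periapsis, r = 8.28784×10^7 km.
Applying v² = μ(2/r − 1/a_t): v = 52.16 km/s.

v = 52.2 km/s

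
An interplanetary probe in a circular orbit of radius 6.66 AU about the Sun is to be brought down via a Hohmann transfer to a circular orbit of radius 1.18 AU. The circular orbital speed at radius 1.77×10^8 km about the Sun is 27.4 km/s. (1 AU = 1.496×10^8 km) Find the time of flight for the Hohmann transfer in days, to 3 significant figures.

t = 1420 days

From the circular-orbit relation v² = μ/r at r = 1.77×10^8 km: μ = v²r = (27.4)² × 1.77×10^8 = 1.32885×10^11 km³/s².
In km: r₁ = 6.66 × 1.496×10^8 = 9.96336×10^8 km; r₂ = 1.18 × 1.496×10^8 = 1.76528×10^8 km.
The Hohmann ellipse has a_t = (r₁ + r₂)/2 = 5.86432×10^8 km.
Transfer time t = π√(a_t³/μ) = π√((5.86432×10^8)³ / 1.32885×10^11) = 1.224×10^8 s.
Converting: 1.224×10^8 s ÷ 86400 s/day = 1420 days.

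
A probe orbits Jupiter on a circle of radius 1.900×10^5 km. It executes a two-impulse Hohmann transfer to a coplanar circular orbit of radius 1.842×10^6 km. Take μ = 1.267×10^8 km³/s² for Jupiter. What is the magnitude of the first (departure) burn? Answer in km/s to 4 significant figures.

Δv₁ = 8.947 km/s

The Hohmann ellipse has a_t = (r₁ + r₂)/2 = 1.016×10^6 km.
On the circular orbit at r = 1.900×10^5 km, v_c = √(μ/r) = 25.823 km/s.
Vis-viva on the transfer ellipse at r = 1.900×10^5 km gives v_t = √[μ(2/r − 1/a_t)] = 34.770 km/s.
Δv₁ = |v_t − v_c| = |34.770 − 25.823| = 8.947 km/s.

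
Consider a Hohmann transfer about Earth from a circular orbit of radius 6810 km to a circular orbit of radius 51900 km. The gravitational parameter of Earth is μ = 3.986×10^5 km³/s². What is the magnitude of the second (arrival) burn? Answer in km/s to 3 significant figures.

Transfer-ellipse semi-major axis a_t = (r₁ + r₂)/2 = (6810 + 51900)/2 = 29355 km.
On the circular orbit at r = 51900 km, v_c = √(μ/r) = 2.77131 km/s.
Vis-viva on the transfer ellipse at r = 51900 km gives v_t = √[μ(2/r − 1/a_t)] = 1.33480 km/s.
Δv₂ = |v_t − v_c| = |1.33480 − 2.77131| = 1.437 km/s.

Δv₂ = 1.44 km/s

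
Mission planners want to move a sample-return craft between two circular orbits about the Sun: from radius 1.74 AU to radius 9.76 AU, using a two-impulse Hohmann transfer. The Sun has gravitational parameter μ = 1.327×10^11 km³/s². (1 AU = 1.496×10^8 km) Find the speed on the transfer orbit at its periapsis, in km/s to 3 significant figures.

In km: r₁ = 1.74 × 1.496×10^8 = 2.60304×10^8 km; r₂ = 9.76 × 1.496×10^8 = 1.460096×10^9 km.
Semi-major axis of the transfer orbit: a_t = (2.60304×10^8 + 1.460096×10^9)/2 = 8.602×10^8 km.
The periapsis of the transfer ellipse is at r = 2.60304×10^8 km.
Vis-viva: v = √[μ(2/r − 1/a_t)] = √[1.327×10^11 × (2/2.60304×10^8 − 1/8.602×10^8)] = 29.42 km/s.

v = 29.4 km/s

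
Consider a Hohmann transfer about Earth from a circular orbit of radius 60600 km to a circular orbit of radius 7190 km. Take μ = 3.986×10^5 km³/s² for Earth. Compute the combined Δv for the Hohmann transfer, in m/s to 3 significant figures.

Δv = 3890 m/s

The Hohmann ellipse has a_t = (r₁ + r₂)/2 = 33895 km.
Circular speed at r₁: v₁ = √(μ/r₁) = √(3.986×10^5/60600) = 2.564675 km/s.
Transfer-orbit speed at r₁ (v² = μ(2/r − 1/a)): v_a = √[μ(2/r₁ − 1/a_t)] = 1.181215 km/s.
First burn Δv₁ = |v_a − v₁| = 1.383460 km/s.
Circular speed at r₂: v₂ = √(μ/r₂) = 7.445677 km/s.
Transfer-orbit speed at r₂: v_p = √[μ(2/r₂ − 1/a_t)] = 9.955720 km/s.
Second burn Δv₂ = |v₂ − v_p| = 2.510043 km/s.
Total Δv = Δv₁ + Δv₂ = 3.894 km/s.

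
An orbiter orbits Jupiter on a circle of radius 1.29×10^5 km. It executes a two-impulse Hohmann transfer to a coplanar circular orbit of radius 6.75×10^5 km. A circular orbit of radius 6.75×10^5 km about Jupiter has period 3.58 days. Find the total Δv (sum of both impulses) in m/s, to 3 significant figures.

From Kepler's third law T² = 4π²r³/μ at r = 6.75×10^5 km, T = 3.58 days = 3.58 × 86400 s = 3.09312×10^5 s: μ = 4π²r³/T² = 1.26905×10^8 km³/s².
Semi-major axis of the transfer orbit: a_t = (1.290×10^5 + 6.750×10^5)/2 = 4.020×10^5 km.
At r₁ the circular-orbit speed is v₁ = √(μ/r₁) = 31.365 km/s.
Transfer-orbit speed at r₁ (v² = μ(2/r − 1/a)): v_p = √[μ(2/r₁ − 1/a_t)] = 40.643 km/s.
First burn Δv₁ = |v_p − v₁| = 9.278 km/s.
Circular speed at r₂: v₂ = √(μ/r₂) = 13.7116 km/s.
Transfer-orbit speed at r₂: v_a = √[μ(2/r₂ − 1/a_t)] = 7.76728 km/s.
Second burn Δv₂ = |v₂ − v_a| = 5.944 km/s.
Total Δv = Δv₁ + Δv₂ = 15.22 km/s.

Δv = 15200 m/s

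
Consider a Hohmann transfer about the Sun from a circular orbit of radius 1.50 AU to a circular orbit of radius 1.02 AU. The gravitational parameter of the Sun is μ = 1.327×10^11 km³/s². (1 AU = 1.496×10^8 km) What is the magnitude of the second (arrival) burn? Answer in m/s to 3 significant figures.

In km: r₁ = 1.50 × 1.496×10^8 = 2.244×10^8 km; r₂ = 1.02 × 1.496×10^8 = 1.52592×10^8 km.
The Hohmann ellipse has a_t = (r₁ + r₂)/2 = 1.88496×10^8 km.
On the circular orbit at r = 1.52592×10^8 km, v_c = √(μ/r) = 29.490 km/s.
Transfer-orbit speed at the same r (vis-viva, a = a_t): v_t = √[μ(2/r − 1/a_t)] = 32.176 km/s.
Δv₂ = |v_t − v_c| = |32.176 − 29.490| = 2.686 km/s.

Δv₂ = 2690 m/s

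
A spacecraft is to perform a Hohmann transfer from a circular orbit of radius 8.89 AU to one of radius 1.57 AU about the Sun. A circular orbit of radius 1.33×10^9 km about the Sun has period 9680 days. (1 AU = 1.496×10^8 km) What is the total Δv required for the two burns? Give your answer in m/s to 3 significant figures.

From Kepler's third law T² = 4π²r³/μ at r = 1.33×10^9 km, T = 9680 days = 9680 × 86400 s = 8.36352×10^8 s: μ = 4π²r³/T² = 1.32781×10^11 km³/s².
In km: r₁ = 8.89 × 1.496×10^8 = 1.329944×10^9 km; r₂ = 1.57 × 1.496×10^8 = 2.34872×10^8 km.
Semi-major axis of the transfer orbit: a_t = (1.329944×10^9 + 2.34872×10^8)/2 = 7.82408×10^8 km.
Circular speed at r₁: v₁ = √(μ/r₁) = √(1.32781×10^11/1.329944×10^9) = 9.992 km/s.
Transfer-orbit speed at r₁ (vis-viva): v_a = √[μ(2/r₁ − 1/a_t)] = 5.475 km/s.
First burn Δv₁ = |v_a − v₁| = 4.517 km/s.
At r₂, v₂ = √(μ/r₂) = 23.7768 km/s.
Transfer-orbit speed at r₂: v_p = √[μ(2/r₂ − 1/a_t)] = 30.9994 km/s.
Second burn Δv₂ = |v₂ − v_p| = 7.223 km/s.
Total Δv = Δv₁ + Δv₂ = 11.74 km/s.

Δv = 11700 m/s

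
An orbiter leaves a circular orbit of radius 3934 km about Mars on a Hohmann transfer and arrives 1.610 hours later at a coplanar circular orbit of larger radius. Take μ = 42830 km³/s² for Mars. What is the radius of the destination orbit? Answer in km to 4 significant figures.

Transfer time t = 1.610 hours = 5796 s, and t = π√(a_t³/μ).
So a_t = (μ t²/π²)^(1/3) = (42830 × (5796)² / π²)^(1/3) = 5263.0 km.
Since a_t = (r₁ + r₂)/2, r₂ = 2a_t − r₁ = 2×5263.0 − 3934 = 6592 km.

r₂ = 6592 km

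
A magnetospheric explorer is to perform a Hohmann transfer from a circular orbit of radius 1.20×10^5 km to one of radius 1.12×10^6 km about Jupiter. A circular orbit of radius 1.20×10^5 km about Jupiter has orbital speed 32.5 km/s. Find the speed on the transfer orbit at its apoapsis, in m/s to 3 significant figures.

From the circular-orbit relation v² = μ/r at r = 1.20×10^5 km: μ = v²r = (32.5)² × 1.20×10^5 = 1.26750×10^8 km³/s².
Transfer-ellipse semi-major axis a_t = (r₁ + r₂)/2 = (1.200×10^5 + 1.120×10^6)/2 = 6.200×10^5 km.
At apoapsis, r = 1.120×10^6 km.
From the vis-viva equation, v = √[μ(2/r − 1/a_t)] = 4.680 km/s.

v = 4680 m/s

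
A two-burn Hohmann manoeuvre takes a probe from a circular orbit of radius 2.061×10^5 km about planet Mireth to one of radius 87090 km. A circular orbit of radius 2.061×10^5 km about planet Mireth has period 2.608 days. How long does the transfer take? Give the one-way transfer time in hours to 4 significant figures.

From Kepler's third law T² = 4π²r³/μ at r = 2.061×10^5 km, T = 2.608 days = 2.608 × 86400 s = 2.253312×10^5 s: μ = 4π²r³/T² = 6.80693×10^6 km³/s².
Semi-major axis of the transfer orbit: a_t = (2.061×10^5 + 87090)/2 = 1.46595×10^5 km.
Transfer time t = π√(a_t³/μ) = π√((1.46595×10^5)³ / 6.80693×10^6) = 67585 s.
Converting: 67585 s ÷ 3600 s/hour = 18.77 hours.

t = 18.77 hours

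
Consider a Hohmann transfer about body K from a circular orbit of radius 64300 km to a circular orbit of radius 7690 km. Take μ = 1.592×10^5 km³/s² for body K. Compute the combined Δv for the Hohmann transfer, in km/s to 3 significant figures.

Transfer-ellipse semi-major axis a_t = (r₁ + r₂)/2 = (64300 + 7690)/2 = 35995 km.
Circular speed at r₁: v₁ = √(μ/r₁) = √(1.592×10^5/64300) = 1.5735 km/s.
Transfer-orbit speed at r₁ (v² = μ(2/r − 1/a)): v_a = √[μ(2/r₁ − 1/a_t)] = 0.72729 km/s.
First burn Δv₁ = |v_a − v₁| = 0.8462 km/s.
At r₂, v₂ = √(μ/r₂) = 4.550 km/s.
Transfer-orbit speed at r₂: v_p = √[μ(2/r₂ − 1/a_t)] = 6.081 km/s.
Second burn Δv₂ = |v₂ − v_p| = 1.531 km/s.
Total Δv = Δv₁ + Δv₂ = 2.377 km/s.

Δv = 2.38 km/s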